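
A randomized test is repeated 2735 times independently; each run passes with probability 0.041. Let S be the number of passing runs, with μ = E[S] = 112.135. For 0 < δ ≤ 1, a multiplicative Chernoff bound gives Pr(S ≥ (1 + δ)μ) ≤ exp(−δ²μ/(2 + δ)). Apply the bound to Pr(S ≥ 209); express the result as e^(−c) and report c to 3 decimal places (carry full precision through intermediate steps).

Write 209 = (1 + δ)μ, so δ = 209/112.135 − 1 = 0.8638249…
Then the exponent is δ²μ/(2 + δ) = (209 − μ)² / (μ·(2 + δ)) = 29.217707.

29.218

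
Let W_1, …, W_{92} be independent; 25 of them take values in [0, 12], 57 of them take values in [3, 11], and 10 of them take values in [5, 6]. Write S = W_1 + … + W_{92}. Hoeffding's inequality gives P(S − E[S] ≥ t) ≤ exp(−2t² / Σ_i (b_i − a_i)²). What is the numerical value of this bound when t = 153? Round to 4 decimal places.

Σ(b_i − a_i)² = 25·12² + 57·8² + 10·1² = 7258.
Exponent = 2·153² / 7258 = 6.45054.
Bound = exp(−6.45054) = 0.00158.

0.0016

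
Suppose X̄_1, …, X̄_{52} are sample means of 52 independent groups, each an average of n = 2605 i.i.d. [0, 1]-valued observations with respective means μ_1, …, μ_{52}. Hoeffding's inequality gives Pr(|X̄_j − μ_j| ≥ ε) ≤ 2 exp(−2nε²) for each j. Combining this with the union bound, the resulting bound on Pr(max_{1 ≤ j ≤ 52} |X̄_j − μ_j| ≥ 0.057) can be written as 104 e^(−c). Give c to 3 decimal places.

Union bound over the 52 events: Pr(max_{1 ≤ j ≤ 52} |X̄_j − μ_j| ≥ 0.057) ≤ 52·2·exp(−2nε²) = 104 exp(−2·2605·0.057²).
So c = 2·2605·0.057² = 16.9273.

16.927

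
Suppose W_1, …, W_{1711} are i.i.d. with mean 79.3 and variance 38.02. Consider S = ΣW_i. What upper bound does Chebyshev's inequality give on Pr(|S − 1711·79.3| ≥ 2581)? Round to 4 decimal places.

Var(S) = n·Var(W_i) = 1711·38.02 = 65052.22.
Chebyshev: Pr(|S − 1711·79.3| ≥ 2581) ≤ Var(S)/2581² = 65052.22/6661561 = 0.0098.

0.0098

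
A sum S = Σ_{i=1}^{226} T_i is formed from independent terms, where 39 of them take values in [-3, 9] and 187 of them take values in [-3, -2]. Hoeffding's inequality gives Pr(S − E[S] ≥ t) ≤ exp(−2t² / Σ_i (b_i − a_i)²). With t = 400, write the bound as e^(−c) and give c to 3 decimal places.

55.144

Σ(b_i − a_i)² = 39·12² + 187·1² = 5803.
c = 2t² / 5803 = 2·400² / 5803 = 55.1439.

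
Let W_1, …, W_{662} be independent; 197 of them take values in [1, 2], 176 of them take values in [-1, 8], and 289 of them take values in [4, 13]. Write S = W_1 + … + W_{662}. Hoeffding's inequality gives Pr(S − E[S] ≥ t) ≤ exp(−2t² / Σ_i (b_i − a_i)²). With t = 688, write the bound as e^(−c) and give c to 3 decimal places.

Σ(b_i − a_i)² = 197·1² + 176·9² + 289·9² = 37862.
c = 2t² / 37862 = 2·688² / 37862 = 25.0036.

25.004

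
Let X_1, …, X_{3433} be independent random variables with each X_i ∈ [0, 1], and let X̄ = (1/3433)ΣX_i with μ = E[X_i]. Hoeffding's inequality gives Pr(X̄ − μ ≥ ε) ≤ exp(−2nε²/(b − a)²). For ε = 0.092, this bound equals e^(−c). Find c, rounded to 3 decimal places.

58.114

c = 2nε²/(b − a)² = 2·3433·0.092² / 1² = 58.1138.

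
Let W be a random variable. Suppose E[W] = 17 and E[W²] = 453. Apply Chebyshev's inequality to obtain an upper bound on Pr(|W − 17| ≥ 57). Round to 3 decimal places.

Var(W) = E[W²] − (E[W])² = 453 − 289 = 164.
Chebyshev's inequality: Pr(|W − μ| ≥ t) ≤ Var(W)/t² = 164/3249 = 0.0505.

0.050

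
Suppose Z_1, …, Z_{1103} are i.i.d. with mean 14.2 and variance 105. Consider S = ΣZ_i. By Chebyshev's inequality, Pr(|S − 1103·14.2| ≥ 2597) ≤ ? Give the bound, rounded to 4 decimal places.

0.0172

Var(S) = n·Var(Z_i) = 1103·105 = 115815.
Chebyshev: Pr(|S − 1103·14.2| ≥ 2597) ≤ Var(S)/2597² = 115815/6744409 = 0.0172.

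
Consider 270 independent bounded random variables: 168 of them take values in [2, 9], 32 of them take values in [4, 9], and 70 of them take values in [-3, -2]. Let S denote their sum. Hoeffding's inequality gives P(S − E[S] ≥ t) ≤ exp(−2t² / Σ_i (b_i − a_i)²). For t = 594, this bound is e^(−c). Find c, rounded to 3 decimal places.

77.529

Σ(b_i − a_i)² = 168·7² + 32·5² + 70·1² = 9102.
c = 2t² / 9102 = 2·594² / 9102 = 77.5293.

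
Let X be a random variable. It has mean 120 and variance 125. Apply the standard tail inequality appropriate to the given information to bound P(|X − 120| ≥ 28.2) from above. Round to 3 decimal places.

0.157

Mean and variance are known, so Chebyshev's inequality applies.
Chebyshev: P(|X − μ| ≥ t) ≤ Var(X)/t².
Bound = 125 / 795.24 = 0.1572.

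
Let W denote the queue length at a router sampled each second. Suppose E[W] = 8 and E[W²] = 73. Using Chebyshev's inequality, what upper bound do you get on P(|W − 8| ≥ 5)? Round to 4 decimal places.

Var(W) = E[W²] − (E[W])² = 73 − 64 = 9.
Chebyshev's inequality: P(|W − μ| ≥ t) ≤ Var(W)/t² = 9/25 = 0.3600.

0.3600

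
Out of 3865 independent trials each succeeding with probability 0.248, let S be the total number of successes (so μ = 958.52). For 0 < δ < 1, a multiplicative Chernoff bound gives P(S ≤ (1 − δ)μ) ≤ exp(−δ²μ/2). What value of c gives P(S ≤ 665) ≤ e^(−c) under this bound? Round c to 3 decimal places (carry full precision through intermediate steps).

Write 665 = (1 − δ)μ, so δ = 1 − 665/958.52 = 0.3062221…
Then the exponent is δ²μ/2 = (μ − 665)²/(2μ) = 44.941154.

44.941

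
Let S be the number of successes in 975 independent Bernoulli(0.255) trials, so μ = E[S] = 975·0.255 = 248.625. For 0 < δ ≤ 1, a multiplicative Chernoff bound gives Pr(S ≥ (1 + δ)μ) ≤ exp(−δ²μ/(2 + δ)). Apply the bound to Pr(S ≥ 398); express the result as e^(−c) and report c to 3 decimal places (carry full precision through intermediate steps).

Write 398 = (1 + δ)μ, so δ = 398/248.625 − 1 = 0.6008044…
Then the exponent is δ²μ/(2 + δ) = (398 − μ)² / (μ·(2 + δ)) = 34.506693.

34.507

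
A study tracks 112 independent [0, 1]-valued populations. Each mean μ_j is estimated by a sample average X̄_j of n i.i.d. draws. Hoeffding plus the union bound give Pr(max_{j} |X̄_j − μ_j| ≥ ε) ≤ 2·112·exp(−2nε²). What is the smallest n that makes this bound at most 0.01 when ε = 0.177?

Need 2·112·exp(−2nε²) ≤ 0.01, i.e. exp(−2nε²) ≤ 0.01/224.
So 2nε² ≥ ln(224/0.01) = 10.016816.
Hence n ≥ 10.016816/(2·0.177²) = 159.865.
The smallest integer n is 160.

160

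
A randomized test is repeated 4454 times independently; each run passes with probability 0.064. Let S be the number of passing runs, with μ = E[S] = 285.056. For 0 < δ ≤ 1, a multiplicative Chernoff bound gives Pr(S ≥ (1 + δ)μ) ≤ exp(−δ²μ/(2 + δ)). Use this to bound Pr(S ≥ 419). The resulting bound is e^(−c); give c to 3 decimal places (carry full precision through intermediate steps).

25.482

Write 419 = (1 + δ)μ, so δ = 419/285.056 − 1 = 0.4698866…
Then the exponent is δ²μ/(2 + δ) = (419 − μ)² / (μ·(2 + δ)) = 25.482341.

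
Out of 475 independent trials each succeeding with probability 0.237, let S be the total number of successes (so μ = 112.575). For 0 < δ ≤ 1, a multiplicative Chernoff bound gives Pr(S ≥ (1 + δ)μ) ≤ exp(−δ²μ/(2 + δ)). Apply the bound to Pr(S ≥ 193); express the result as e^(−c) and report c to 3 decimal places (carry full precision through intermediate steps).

21.167

Write 193 = (1 + δ)μ, so δ = 193/112.575 − 1 = 0.7144126…
Then the exponent is δ²μ/(2 + δ) = (193 − μ)² / (μ·(2 + δ)) = 21.167244.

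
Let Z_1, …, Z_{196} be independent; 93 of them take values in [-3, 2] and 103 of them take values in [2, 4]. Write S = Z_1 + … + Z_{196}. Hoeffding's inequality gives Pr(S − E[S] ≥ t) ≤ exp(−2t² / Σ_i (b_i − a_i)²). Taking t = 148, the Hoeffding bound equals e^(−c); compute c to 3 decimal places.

16.006

Σ(b_i − a_i)² = 93·5² + 103·2² = 2737.
c = 2t² / 2737 = 2·148² / 2737 = 16.0058.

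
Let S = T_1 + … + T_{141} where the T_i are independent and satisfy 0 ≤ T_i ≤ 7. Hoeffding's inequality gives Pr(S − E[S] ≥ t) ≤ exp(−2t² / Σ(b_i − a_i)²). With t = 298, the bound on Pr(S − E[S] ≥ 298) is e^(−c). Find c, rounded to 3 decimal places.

25.707

Σ(b_i − a_i)² = 141·(7)² = 6909.
c = 2t²/6909 = 2·298²/6909 = 25.7068.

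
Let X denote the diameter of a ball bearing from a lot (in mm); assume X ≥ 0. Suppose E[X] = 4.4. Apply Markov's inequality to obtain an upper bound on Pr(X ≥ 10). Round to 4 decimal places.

Markov's inequality: for a non-negative random variable, Pr(X ≥ a) ≤ E[X]/a.
Here E[X] = 4.4 and a = 10, so the bound is 4.4/10 = 0.4400.

0.4400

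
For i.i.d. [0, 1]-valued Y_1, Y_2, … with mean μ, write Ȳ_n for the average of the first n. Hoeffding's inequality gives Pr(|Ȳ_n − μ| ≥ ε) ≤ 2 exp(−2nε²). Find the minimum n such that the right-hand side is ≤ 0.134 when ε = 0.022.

Require 2·exp(−2nε²) ≤ 0.134, i.e. 2nε² ≥ ln(2/0.134) = 2.703063.
So n ≥ 2.703063 / (2·0.022²) = 2792.420.
The smallest integer n is 2793.

2793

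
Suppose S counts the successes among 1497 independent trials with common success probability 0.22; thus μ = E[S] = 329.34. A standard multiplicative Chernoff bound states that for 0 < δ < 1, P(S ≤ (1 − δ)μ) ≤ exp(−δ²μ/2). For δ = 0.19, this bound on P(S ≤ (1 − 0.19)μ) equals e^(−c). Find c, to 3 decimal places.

5.945

c = δ²μ/2 = 0.19²·329.34/2 = 5.9446.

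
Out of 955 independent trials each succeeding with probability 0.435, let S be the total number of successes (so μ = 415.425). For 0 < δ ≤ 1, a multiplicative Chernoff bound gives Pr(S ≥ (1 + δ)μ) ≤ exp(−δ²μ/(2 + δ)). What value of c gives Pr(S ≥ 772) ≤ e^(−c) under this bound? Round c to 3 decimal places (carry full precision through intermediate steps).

Write 772 = (1 + δ)μ, so δ = 772/415.425 − 1 = 0.8583378…
Then the exponent is δ²μ/(2 + δ) = (772 − μ)² / (μ·(2 + δ)) = 107.076852.

107.077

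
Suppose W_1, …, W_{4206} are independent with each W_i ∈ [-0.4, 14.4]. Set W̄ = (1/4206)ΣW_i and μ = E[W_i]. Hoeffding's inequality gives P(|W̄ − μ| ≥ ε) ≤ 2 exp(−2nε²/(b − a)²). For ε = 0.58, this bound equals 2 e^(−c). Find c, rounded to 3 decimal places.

12.919

c = 2nε²/(b − a)² = 2·4206·0.58² / 14.8² = 12.9191.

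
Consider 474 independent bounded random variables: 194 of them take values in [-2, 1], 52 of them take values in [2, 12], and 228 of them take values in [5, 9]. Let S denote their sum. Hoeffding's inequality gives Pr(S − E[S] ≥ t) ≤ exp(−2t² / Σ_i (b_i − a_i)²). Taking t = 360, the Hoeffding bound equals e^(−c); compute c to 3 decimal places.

Σ(b_i − a_i)² = 194·3² + 52·10² + 228·4² = 10594.
c = 2t² / 10594 = 2·360² / 10594 = 24.4667.

24.467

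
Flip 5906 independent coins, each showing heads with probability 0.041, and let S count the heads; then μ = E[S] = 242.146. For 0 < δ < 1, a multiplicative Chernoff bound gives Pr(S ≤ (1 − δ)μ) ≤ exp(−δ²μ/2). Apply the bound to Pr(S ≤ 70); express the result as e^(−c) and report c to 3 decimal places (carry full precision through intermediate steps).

Write 70 = (1 − δ)μ, so δ = 1 − 70/242.146 = 0.7109182…
Then the exponent is δ²μ/2 = (μ − 70)²/(2μ) = 61.190863.

61.191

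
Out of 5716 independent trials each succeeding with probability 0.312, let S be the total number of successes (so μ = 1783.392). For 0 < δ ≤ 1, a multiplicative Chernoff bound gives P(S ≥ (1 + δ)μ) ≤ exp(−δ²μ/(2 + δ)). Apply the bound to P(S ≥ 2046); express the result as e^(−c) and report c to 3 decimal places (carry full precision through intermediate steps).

Write 2046 = (1 + δ)μ, so δ = 2046/1783.392 − 1 = 0.147252…
Then the exponent is δ²μ/(2 + δ) = (2046 − μ)² / (μ·(2 + δ)) = 18.008854.

18.009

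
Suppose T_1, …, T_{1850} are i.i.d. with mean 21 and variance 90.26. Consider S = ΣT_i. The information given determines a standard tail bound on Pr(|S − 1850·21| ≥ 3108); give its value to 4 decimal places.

With mean and variance of each term known, Chebyshev's inequality bounds the deviation of the sum (or sample mean).
Var(S) = n·Var(T_i) = 1850·90.26 = 166981.
Chebyshev: Pr(|S − 1850·21| ≥ 3108) ≤ Var(S)/3108² = 166981/9659664 = 0.0173.

0.0173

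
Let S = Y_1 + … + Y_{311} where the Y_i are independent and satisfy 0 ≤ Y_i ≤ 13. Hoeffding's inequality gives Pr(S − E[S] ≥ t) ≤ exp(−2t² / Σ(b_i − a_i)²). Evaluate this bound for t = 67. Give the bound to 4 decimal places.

Σ(b_i − a_i)² = 311·(13)² = 52559.
Exponent = 2·67²/52559 = 0.1708.
Bound = exp(−0.1708) = 0.84298.

0.8430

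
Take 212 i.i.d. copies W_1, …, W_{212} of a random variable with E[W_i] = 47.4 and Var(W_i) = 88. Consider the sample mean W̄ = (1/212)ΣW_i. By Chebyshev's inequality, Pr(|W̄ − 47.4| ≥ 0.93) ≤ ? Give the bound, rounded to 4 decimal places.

Var(W̄) = Var(W_i)/n = 88/212 = 0.41509.
Chebyshev: Pr(|W̄ − 47.4| ≥ 0.93) ≤ Var(W̄)/(0.93)² = 88/(212·0.93²) = 0.4799.

0.4799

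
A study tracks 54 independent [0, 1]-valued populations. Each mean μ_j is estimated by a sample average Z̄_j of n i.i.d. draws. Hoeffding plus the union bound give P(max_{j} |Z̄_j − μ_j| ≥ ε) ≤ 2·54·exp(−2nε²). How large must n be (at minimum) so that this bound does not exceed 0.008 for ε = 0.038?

Need 2·54·exp(−2nε²) ≤ 0.008, i.e. exp(−2nε²) ≤ 0.008/108.
So 2nε² ≥ ln(108/0.008) = 9.510445.
Hence n ≥ 9.510445/(2·0.038²) = 3293.090.
The smallest integer n is 3294.

3294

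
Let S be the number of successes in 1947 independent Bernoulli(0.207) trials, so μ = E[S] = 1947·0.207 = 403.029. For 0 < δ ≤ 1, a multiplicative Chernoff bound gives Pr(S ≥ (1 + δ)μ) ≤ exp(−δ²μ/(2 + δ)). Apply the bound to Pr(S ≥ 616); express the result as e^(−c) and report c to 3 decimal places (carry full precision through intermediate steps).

Write 616 = (1 + δ)μ, so δ = 616/403.029 − 1 = 0.528426…
Then the exponent is δ²μ/(2 + δ) = (616 − μ)² / (μ·(2 + δ)) = 44.509672.

44.510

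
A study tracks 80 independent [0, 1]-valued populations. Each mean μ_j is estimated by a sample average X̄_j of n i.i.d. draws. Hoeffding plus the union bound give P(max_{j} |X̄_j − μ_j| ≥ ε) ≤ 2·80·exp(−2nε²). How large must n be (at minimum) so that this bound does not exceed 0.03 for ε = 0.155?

Need 2·80·exp(−2nε²) ≤ 0.03, i.e. exp(−2nε²) ≤ 0.03/160.
So 2nε² ≥ ln(160/0.03) = 8.581732.
Hence n ≥ 8.581732/(2·0.155²) = 178.600.
The smallest integer n is 179.

179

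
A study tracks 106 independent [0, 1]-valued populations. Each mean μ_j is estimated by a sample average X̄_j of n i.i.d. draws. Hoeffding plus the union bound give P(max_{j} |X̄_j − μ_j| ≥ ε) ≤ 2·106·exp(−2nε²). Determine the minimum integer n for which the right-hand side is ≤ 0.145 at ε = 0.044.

1883

Need 2·106·exp(−2nε²) ≤ 0.145, i.e. exp(−2nε²) ≤ 0.145/212.
So 2nε² ≥ ln(212/0.145) = 7.287608.
Hence n ≥ 7.287608/(2·0.044²) = 1882.130.
The smallest integer n is 1883.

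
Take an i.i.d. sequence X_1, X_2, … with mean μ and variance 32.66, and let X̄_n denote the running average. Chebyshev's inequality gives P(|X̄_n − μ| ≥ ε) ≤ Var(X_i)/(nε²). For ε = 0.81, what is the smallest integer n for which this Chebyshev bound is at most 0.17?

Require 32.66/(n·0.81²) ≤ 0.17, i.e. n ≥ 32.66/(0.17·0.81²) = 292.818.
The smallest integer n is 293.

293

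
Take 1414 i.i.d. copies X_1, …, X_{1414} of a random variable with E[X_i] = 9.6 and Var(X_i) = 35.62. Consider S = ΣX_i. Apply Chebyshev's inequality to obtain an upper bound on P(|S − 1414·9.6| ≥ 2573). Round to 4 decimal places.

0.0076

Var(S) = n·Var(X_i) = 1414·35.62 = 50366.68.
Chebyshev: P(|S − 1414·9.6| ≥ 2573) ≤ Var(S)/2573² = 50366.68/6620329 = 0.0076.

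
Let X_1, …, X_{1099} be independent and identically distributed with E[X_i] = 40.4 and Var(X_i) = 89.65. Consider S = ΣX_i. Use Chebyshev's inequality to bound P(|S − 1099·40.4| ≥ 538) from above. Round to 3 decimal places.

Var(S) = n·Var(X_i) = 1099·89.65 = 98525.35.
Chebyshev: P(|S − 1099·40.4| ≥ 538) ≤ Var(S)/538² = 98525.35/289444 = 0.3404.

0.340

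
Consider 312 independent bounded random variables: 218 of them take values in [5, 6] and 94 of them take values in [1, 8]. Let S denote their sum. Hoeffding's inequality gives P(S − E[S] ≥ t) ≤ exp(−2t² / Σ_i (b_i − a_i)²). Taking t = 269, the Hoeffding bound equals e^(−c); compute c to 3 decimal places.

Σ(b_i − a_i)² = 218·1² + 94·7² = 4824.
c = 2t² / 4824 = 2·269² / 4824 = 30.0004.

30.000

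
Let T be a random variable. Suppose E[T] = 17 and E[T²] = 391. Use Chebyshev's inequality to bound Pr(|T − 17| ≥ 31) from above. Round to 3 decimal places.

0.106

Var(T) = E[T²] − (E[T])² = 391 − 289 = 102.
Chebyshev's inequality: Pr(|T − μ| ≥ t) ≤ Var(T)/t² = 102/961 = 0.1061.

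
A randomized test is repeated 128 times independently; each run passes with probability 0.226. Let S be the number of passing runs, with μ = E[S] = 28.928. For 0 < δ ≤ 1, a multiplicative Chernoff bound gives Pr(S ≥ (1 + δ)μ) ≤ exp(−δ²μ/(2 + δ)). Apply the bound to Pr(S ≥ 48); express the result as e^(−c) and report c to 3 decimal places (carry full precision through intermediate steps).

Write 48 = (1 + δ)μ, so δ = 48/28.928 − 1 = 0.659292…
Then the exponent is δ²μ/(2 + δ) = (48 − μ)² / (μ·(2 + δ)) = 4.728333.

4.728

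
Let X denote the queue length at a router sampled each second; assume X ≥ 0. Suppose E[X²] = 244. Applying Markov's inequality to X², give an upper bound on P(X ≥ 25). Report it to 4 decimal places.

0.3904

Since X ≥ 0, the event {X ≥ 25} is the same as {X² ≥ 625}.
Markov's inequality applied to X² gives P(X² ≥ 625) ≤ E[X²]/625 = 244/625 = 0.3904.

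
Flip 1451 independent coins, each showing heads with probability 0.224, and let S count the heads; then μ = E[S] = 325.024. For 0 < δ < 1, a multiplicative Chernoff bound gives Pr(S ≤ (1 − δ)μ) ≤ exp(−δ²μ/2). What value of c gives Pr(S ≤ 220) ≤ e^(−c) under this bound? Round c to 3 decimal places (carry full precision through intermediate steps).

Write 220 = (1 − δ)μ, so δ = 1 − 220/325.024 = 0.3231269…
Then the exponent is δ²μ/2 = (μ − 220)²/(2μ) = 16.968040.

16.968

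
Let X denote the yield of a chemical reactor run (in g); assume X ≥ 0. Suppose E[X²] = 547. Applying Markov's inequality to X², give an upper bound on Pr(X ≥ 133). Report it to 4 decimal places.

Since X ≥ 0, the event {X ≥ 133} is the same as {X² ≥ 17689}.
Markov's inequality applied to X² gives Pr(X² ≥ 17689) ≤ E[X²]/17689 = 547/17689 = 0.0309.

0.0309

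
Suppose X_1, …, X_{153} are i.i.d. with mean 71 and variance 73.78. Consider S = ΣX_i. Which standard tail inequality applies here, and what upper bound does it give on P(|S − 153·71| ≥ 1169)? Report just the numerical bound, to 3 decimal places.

With mean and variance of each term known, Chebyshev's inequality bounds the deviation of the sum (or sample mean).
Var(S) = n·Var(X_i) = 153·73.78 = 11288.34.
Chebyshev: P(|S − 153·71| ≥ 1169) ≤ Var(S)/1169² = 11288.34/1366561 = 0.0083.

0.008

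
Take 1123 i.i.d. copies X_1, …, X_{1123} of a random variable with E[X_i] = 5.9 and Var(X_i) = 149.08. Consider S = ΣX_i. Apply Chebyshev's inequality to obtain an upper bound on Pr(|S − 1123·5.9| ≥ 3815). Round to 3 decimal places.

Var(S) = n·Var(X_i) = 1123·149.08 = 167416.84.
Chebyshev: Pr(|S − 1123·5.9| ≥ 3815) ≤ Var(S)/3815² = 167416.84/14554225 = 0.0115.

0.012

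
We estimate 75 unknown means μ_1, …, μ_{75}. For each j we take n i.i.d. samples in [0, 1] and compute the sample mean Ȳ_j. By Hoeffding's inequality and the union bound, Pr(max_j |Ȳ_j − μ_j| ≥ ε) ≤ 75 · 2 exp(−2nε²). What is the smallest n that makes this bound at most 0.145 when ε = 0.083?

504

Need 2·75·exp(−2nε²) ≤ 0.145, i.e. exp(−2nε²) ≤ 0.145/150.
So 2nε² ≥ ln(150/0.145) = 6.941657.
Hence n ≥ 6.941657/(2·0.083²) = 503.822.
The smallest integer n is 504.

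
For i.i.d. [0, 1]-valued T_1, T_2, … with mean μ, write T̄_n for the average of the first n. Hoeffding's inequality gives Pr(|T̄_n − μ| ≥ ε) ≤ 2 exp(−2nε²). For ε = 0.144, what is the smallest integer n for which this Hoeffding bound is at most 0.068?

82

Require 2·exp(−2nε²) ≤ 0.068, i.e. 2nε² ≥ ln(2/0.068) = 3.381395.
So n ≥ 3.381395 / (2·0.144²) = 81.534.
The smallest integer n is 82.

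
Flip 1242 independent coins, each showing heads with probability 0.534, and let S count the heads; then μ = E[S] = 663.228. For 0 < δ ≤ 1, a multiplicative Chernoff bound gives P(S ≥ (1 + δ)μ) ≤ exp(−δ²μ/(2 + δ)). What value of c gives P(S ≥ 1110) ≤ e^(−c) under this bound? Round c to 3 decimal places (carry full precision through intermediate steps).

112.566

Write 1110 = (1 + δ)μ, so δ = 1110/663.228 − 1 = 0.6736326…
Then the exponent is δ²μ/(2 + δ) = (1110 − μ)² / (μ·(2 + δ)) = 112.566021.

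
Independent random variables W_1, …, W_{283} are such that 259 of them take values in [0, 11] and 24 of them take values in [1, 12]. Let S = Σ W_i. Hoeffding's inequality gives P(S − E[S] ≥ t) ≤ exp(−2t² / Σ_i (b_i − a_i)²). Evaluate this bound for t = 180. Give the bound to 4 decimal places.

0.1507

Σ(b_i − a_i)² = 259·11² + 24·11² = 34243.
Exponent = 2·180² / 34243 = 1.89236.
Bound = exp(−1.89236) = 0.15072.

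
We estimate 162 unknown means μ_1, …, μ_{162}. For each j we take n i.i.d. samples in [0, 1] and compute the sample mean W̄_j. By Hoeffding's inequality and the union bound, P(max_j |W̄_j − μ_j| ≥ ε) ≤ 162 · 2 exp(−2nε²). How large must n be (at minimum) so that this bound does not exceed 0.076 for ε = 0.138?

220

Need 2·162·exp(−2nε²) ≤ 0.076, i.e. exp(−2nε²) ≤ 0.076/324.
So 2nε² ≥ ln(324/0.076) = 8.357765.
Hence n ≥ 8.357765/(2·0.138²) = 219.433.
The smallest integer n is 220.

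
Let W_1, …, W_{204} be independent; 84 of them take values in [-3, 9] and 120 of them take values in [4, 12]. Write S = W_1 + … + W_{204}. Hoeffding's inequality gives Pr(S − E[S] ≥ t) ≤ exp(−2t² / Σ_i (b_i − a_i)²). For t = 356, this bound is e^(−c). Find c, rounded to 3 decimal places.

12.817

Σ(b_i − a_i)² = 84·12² + 120·8² = 19776.
c = 2t² / 19776 = 2·356² / 19776 = 12.8172.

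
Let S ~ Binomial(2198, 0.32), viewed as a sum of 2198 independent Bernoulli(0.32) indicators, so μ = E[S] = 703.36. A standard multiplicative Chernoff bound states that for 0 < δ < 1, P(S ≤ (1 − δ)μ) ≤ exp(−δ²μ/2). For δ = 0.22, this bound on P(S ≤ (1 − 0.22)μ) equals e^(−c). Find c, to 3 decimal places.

c = δ²μ/2 = 0.22²·703.36/2 = 17.0213.

17.021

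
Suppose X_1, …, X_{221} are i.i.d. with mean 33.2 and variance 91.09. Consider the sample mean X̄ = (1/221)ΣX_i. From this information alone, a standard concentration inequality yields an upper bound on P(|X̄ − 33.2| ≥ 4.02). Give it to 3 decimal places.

0.026

With mean and variance of each term known, Chebyshev's inequality bounds the deviation of the sum (or sample mean).
Var(X̄) = Var(X_i)/n = 91.09/221 = 0.41217.
Chebyshev: P(|X̄ − 33.2| ≥ 4.02) ≤ Var(X̄)/(4.02)² = 91.09/(221·4.02²) = 0.0255.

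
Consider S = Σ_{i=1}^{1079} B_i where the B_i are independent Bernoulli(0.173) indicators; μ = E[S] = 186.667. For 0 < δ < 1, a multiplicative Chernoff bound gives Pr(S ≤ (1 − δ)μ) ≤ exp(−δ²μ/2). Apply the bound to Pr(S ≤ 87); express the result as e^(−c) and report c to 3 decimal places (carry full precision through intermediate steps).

Write 87 = (1 − δ)μ, so δ = 1 − 87/186.667 = 0.5339294…
Then the exponent is δ²μ/2 = (μ − 87)²/(2μ) = 26.607571.

26.608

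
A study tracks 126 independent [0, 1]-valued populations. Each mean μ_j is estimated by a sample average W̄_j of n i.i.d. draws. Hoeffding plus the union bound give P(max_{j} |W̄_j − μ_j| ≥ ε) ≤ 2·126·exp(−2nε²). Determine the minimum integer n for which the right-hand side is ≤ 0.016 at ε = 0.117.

354

Need 2·126·exp(−2nε²) ≤ 0.016, i.e. exp(−2nε²) ≤ 0.016/252.
So 2nε² ≥ ln(252/0.016) = 9.664596.
Hence n ≥ 9.664596/(2·0.117²) = 353.006.
The smallest integer n is 354.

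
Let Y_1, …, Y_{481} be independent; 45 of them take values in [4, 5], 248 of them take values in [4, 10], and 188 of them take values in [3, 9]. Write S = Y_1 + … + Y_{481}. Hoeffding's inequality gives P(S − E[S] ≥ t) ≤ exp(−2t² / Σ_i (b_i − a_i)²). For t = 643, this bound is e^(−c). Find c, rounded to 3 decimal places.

Σ(b_i − a_i)² = 45·1² + 248·6² + 188·6² = 15741.
c = 2t² / 15741 = 2·643² / 15741 = 52.5315.

52.531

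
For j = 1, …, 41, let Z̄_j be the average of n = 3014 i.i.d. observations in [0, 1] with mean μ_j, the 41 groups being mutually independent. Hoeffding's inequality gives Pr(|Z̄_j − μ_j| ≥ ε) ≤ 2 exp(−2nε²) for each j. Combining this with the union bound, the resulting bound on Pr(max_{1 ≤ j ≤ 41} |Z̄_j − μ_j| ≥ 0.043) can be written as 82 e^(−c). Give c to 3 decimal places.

Union bound over the 41 events: Pr(max_{1 ≤ j ≤ 41} |Z̄_j − μ_j| ≥ 0.043) ≤ 41·2·exp(−2nε²) = 82 exp(−2·3014·0.043²).
So c = 2·3014·0.043² = 11.1458.

11.146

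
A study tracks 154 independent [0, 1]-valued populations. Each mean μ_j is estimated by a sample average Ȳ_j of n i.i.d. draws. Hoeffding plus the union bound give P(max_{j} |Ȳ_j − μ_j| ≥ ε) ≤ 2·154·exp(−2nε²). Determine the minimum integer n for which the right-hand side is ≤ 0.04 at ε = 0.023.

Need 2·154·exp(−2nε²) ≤ 0.04, i.e. exp(−2nε²) ≤ 0.04/308.
So 2nε² ≥ ln(308/0.04) = 8.948976.
Hence n ≥ 8.948976/(2·0.023²) = 8458.389.
The smallest integer n is 8459.

8459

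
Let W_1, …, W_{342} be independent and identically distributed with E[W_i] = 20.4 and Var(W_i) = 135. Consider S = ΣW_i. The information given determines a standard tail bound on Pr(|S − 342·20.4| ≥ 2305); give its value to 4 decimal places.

0.0087

With mean and variance of each term known, Chebyshev's inequality bounds the deviation of the sum (or sample mean).
Var(S) = n·Var(W_i) = 342·135 = 46170.
Chebyshev: Pr(|S − 342·20.4| ≥ 2305) ≤ Var(S)/2305² = 46170/5313025 = 0.0087.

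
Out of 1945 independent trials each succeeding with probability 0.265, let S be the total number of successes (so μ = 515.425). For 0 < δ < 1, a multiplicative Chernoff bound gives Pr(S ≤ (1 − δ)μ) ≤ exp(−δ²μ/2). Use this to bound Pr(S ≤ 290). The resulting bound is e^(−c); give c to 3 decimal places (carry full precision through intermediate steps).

Write 290 = (1 − δ)μ, so δ = 1 − 290/515.425 = 0.4373575…
Then the exponent is δ²μ/2 = (μ − 290)²/(2μ) = 49.295660.

49.296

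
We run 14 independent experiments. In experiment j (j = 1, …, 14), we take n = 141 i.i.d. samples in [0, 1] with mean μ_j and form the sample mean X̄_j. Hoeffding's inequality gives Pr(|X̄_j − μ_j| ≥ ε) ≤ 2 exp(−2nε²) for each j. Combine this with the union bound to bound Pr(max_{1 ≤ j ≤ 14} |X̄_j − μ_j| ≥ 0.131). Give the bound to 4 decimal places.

0.2215

Per-experiment Hoeffding bound: 2·exp(−2·141·0.131²) = 2·exp(−4.83940) = 0.015824.
Union bound over 14 events: 14·0.015824 = 0.22153.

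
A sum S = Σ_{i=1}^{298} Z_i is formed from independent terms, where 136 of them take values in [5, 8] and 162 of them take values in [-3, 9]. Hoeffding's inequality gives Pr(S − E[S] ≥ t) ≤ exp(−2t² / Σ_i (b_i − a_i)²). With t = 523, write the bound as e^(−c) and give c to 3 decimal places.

22.282

Σ(b_i − a_i)² = 136·3² + 162·12² = 24552.
c = 2t² / 24552 = 2·523² / 24552 = 22.2816.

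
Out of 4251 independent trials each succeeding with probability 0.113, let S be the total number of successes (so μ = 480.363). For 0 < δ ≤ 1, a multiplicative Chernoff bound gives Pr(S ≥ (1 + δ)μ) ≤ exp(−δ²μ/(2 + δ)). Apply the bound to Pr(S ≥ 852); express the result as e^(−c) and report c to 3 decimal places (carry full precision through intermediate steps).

103.661

Write 852 = (1 + δ)μ, so δ = 852/480.363 − 1 = 0.7736587…
Then the exponent is δ²μ/(2 + δ) = (852 − μ)² / (μ·(2 + δ)) = 103.660984.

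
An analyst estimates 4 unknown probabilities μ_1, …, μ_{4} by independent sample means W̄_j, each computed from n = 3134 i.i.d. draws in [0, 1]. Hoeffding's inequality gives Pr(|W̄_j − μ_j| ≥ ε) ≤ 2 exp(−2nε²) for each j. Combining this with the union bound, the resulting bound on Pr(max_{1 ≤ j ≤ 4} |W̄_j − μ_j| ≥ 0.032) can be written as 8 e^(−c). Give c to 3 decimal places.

Union bound over the 4 events: Pr(max_{1 ≤ j ≤ 4} |W̄_j − μ_j| ≥ 0.032) ≤ 4·2·exp(−2nε²) = 8 exp(−2·3134·0.032²).
So c = 2·3134·0.032² = 6.4184.

6.418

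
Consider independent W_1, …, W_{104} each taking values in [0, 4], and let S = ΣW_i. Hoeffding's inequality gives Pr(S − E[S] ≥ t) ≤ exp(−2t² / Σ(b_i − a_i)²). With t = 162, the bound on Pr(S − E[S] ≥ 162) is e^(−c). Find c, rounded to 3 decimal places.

Σ(b_i − a_i)² = 104·(4)² = 1664.
c = 2t²/1664 = 2·162²/1664 = 31.5433.

31.543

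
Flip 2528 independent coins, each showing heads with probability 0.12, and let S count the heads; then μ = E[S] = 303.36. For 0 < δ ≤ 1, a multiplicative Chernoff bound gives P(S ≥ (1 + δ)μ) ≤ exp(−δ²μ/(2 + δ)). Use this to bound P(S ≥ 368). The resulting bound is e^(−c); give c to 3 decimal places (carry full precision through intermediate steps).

6.224

Write 368 = (1 + δ)μ, so δ = 368/303.36 − 1 = 0.2130802…
Then the exponent is δ²μ/(2 + δ) = (368 − μ)² / (μ·(2 + δ)) = 6.223680.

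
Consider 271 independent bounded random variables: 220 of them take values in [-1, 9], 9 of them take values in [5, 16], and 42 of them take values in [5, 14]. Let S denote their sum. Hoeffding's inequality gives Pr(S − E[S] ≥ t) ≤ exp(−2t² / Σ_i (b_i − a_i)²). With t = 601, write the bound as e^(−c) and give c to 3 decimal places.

Σ(b_i − a_i)² = 220·10² + 9·11² + 42·9² = 26491.
c = 2t² / 26491 = 2·601² / 26491 = 27.2697.

27.270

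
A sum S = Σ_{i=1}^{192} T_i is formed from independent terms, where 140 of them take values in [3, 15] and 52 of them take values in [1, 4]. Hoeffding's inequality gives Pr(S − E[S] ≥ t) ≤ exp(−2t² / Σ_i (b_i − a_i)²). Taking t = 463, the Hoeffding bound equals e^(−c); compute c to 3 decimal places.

Σ(b_i − a_i)² = 140·12² + 52·3² = 20628.
c = 2t² / 20628 = 2·463² / 20628 = 20.7843.

20.784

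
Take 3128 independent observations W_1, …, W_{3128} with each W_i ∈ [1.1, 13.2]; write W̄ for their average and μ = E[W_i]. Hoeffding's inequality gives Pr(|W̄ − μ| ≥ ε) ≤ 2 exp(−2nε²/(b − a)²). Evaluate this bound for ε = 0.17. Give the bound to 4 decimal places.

Exponent: 2nε²/(b − a)² = 2·3128·0.17² / 12.1² = 1.23488.
Bound = 2·exp(−1.23488) = 0.58174.

0.5817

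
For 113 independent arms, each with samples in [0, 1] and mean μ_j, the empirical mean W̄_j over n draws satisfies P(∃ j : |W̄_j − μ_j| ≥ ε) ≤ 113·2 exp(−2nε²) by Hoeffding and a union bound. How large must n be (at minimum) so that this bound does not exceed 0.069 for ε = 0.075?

720

Need 2·113·exp(−2nε²) ≤ 0.069, i.e. exp(−2nε²) ≤ 0.069/226.
So 2nε² ≥ ln(226/0.069) = 8.094184.
Hence n ≥ 8.094184/(2·0.075²) = 719.483.
The smallest integer n is 720.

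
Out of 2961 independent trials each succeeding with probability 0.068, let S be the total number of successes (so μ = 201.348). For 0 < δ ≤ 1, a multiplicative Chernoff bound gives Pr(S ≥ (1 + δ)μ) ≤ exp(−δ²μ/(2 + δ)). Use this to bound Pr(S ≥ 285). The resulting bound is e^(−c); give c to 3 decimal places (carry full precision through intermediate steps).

14.388

Write 285 = (1 + δ)μ, so δ = 285/201.348 − 1 = 0.4154598…
Then the exponent is δ²μ/(2 + δ) = (285 − μ)² / (μ·(2 + δ)) = 14.388169.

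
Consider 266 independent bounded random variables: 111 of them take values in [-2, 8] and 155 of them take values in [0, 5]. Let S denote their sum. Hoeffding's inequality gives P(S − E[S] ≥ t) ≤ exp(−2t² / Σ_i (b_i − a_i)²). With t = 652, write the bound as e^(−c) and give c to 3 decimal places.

56.775

Σ(b_i − a_i)² = 111·10² + 155·5² = 14975.
c = 2t² / 14975 = 2·652² / 14975 = 56.7752.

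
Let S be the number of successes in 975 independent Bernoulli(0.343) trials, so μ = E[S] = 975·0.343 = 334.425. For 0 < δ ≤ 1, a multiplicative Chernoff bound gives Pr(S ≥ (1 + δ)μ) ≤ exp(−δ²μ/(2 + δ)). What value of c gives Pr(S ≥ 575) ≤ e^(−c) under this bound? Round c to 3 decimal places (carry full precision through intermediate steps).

Write 575 = (1 + δ)μ, so δ = 575/334.425 − 1 = 0.7193691…
Then the exponent is δ²μ/(2 + δ) = (575 − μ)² / (μ·(2 + δ)) = 63.640576.

63.641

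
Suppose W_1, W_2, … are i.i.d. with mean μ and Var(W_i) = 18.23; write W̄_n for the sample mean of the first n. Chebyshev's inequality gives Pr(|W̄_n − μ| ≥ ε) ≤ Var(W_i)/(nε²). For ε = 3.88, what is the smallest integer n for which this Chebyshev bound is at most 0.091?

Require 18.23/(n·3.88²) ≤ 0.091, i.e. n ≥ 18.23/(0.091·3.88²) = 13.307.
The smallest integer n is 14.

14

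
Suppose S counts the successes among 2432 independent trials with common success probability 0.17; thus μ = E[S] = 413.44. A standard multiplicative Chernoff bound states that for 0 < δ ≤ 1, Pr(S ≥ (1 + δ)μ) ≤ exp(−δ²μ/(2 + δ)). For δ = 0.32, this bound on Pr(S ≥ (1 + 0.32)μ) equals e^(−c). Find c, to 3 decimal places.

c = δ²μ/(2 + δ) = 0.32²·413.44/(2 + 0.32) = 18.2484.

18.248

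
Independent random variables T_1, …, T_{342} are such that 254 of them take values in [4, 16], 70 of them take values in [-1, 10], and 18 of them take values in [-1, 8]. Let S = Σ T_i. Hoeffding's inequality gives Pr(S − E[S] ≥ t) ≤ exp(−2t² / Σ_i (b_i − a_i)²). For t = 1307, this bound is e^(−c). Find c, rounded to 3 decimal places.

73.467

Σ(b_i − a_i)² = 254·12² + 70·11² + 18·9² = 46504.
c = 2t² / 46504 = 2·1307² / 46504 = 73.4668.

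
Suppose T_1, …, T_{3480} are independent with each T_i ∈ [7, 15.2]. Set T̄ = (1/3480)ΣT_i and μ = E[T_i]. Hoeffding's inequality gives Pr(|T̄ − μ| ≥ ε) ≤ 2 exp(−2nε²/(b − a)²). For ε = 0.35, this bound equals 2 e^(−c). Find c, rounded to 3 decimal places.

c = 2nε²/(b − a)² = 2·3480·0.35² / 8.2² = 12.6800.

12.680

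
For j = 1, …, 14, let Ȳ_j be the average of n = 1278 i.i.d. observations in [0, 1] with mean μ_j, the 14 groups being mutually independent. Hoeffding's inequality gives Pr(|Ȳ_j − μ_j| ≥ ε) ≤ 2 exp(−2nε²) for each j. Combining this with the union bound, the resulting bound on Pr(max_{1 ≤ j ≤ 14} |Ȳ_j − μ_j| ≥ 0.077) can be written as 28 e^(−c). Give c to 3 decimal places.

15.155

Union bound over the 14 events: Pr(max_{1 ≤ j ≤ 14} |Ȳ_j − μ_j| ≥ 0.077) ≤ 14·2·exp(−2nε²) = 28 exp(−2·1278·0.077²).
So c = 2·1278·0.077² = 15.1545.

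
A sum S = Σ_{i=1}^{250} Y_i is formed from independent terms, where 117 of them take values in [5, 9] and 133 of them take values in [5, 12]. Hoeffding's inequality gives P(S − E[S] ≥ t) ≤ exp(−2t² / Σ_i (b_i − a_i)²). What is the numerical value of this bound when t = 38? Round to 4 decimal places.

0.7087

Σ(b_i − a_i)² = 117·4² + 133·7² = 8389.
Exponent = 2·38² / 8389 = 0.34426.
Bound = exp(−0.34426) = 0.70874.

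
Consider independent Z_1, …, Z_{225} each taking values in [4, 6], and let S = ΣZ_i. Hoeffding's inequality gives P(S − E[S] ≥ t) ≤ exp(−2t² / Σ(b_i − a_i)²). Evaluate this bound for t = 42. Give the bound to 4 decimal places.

0.0198

Σ(b_i − a_i)² = 225·(2)² = 900.
Exponent = 2·42²/900 = 3.9200.
Bound = exp(−3.9200) = 0.01984.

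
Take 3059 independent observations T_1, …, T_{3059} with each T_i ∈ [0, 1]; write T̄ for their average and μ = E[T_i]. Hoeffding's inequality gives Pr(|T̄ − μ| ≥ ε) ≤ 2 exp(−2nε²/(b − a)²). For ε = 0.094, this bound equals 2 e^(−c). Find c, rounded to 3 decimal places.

54.059

c = 2nε²/(b − a)² = 2·3059·0.094² / 1² = 54.0586.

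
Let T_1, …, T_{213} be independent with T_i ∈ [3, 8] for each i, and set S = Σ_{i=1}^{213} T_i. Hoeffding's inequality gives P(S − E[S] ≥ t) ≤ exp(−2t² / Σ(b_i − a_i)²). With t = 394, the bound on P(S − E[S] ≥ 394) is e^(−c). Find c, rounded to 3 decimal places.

58.305

Σ(b_i − a_i)² = 213·(5)² = 5325.
c = 2t²/5325 = 2·394²/5325 = 58.3046.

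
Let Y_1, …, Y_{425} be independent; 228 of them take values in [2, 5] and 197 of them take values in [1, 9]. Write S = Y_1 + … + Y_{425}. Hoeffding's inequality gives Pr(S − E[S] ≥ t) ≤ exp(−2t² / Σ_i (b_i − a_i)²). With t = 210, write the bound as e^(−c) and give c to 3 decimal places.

Σ(b_i − a_i)² = 228·3² + 197·8² = 14660.
c = 2t² / 14660 = 2·210² / 14660 = 6.0164.

6.016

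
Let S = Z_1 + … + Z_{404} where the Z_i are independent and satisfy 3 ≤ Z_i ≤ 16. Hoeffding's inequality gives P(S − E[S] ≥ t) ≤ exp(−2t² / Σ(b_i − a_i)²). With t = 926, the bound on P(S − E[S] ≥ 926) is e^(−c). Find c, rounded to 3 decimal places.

Σ(b_i − a_i)² = 404·(13)² = 68276.
c = 2t²/68276 = 2·926²/68276 = 25.1179.

25.118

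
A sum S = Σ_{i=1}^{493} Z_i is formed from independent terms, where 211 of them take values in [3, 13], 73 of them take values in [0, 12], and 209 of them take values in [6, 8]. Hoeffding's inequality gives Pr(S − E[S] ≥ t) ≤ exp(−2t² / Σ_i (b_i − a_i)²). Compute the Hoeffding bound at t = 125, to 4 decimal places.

0.3817

Σ(b_i − a_i)² = 211·10² + 73·12² + 209·2² = 32448.
Exponent = 2·125² / 32448 = 0.96308.
Bound = exp(−0.96308) = 0.38172.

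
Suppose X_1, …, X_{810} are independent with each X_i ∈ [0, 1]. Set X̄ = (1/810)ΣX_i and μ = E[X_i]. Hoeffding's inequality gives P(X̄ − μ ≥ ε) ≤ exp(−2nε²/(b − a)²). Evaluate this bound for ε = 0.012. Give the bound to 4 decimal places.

Exponent: 2nε²/(b − a)² = 2·810·0.012² / 1² = 0.23328.
Bound = exp(−0.23328) = 0.79193.

0.7919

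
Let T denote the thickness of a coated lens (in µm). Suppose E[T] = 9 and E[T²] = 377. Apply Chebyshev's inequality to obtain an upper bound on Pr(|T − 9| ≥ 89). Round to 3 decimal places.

0.037

Var(T) = E[T²] − (E[T])² = 377 − 81 = 296.
Chebyshev's inequality: Pr(|T − μ| ≥ t) ≤ Var(T)/t² = 296/7921 = 0.0374.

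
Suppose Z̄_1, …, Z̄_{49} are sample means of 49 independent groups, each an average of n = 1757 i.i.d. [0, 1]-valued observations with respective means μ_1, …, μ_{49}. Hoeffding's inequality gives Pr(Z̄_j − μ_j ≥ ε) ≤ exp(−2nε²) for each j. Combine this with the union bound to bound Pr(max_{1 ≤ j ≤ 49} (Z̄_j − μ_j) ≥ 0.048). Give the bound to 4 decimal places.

0.0149

Per-experiment Hoeffding bound: exp(−2·1757·0.048²) = exp(−8.09626) = 0.00030468.
Union bound over 49 events: 49·0.00030468 = 0.01493.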